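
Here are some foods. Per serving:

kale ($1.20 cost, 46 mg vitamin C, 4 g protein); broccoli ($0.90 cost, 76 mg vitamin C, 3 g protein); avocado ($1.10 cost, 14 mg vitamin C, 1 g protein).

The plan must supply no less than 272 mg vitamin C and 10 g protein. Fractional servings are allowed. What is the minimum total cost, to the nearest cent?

$3.22

An LP optimum is at a vertex; with two nutrient constraints at most two foods are used. Check each candidate.
kale only: max(272/46, 10/4) = 5.913 servings → $7.10.
broccoli only: max(272/76, 10/3) = 3.579 servings → $3.22.
avocado only: max(272/14, 10/1) = 19.43 servings → $21.37.
kale + broccoli: intersection lies outside the first quadrant.
kale + avocado: the both-tight solution has a negative serving — not a feasible corner.
broccoli + avocado: the both-tight solution has a negative serving — not a feasible corner.
Cheapest feasible corner: $3.22.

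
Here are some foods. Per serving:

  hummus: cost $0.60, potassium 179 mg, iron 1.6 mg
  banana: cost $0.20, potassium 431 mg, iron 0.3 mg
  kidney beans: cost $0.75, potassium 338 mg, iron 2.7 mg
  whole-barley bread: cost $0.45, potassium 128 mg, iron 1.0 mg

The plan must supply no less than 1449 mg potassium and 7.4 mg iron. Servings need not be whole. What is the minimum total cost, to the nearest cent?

A basic optimal solution has at most two foods positive. Try each food alone and each pair with both targets met exactly.
hummus only: max(1449/179, 7.4/1.6) = 8.095 servings → $4.86.
banana only: max(1449/431, 7.4/0.3) = 24.67 servings → $4.93.
kidney beans only: max(1449/338, 7.4/2.7) = 4.287 servings → $3.22.
whole-barley bread only: max(1449/128, 7.4/1.0) = 11.32 servings → $5.09.
hummus + banana with both tight: 4.332 servings and 1.563 servings → $2.91.
hummus + kidney beans with both targets exact would need a negative amount; discard.
hummus + whole-barley bread: the both-tight solution has a negative serving — not a feasible corner.
banana + kidney beans with both tight: 1.328 servings and 2.593 servings → $2.21.
banana + whole-barley bread with both tight: 1.278 servings and 7.017 servings → $3.41.
kidney beans + whole-barley bread: the both-tight solution has a negative serving — not a feasible corner.
Cheapest feasible corner: $2.21.

$2.21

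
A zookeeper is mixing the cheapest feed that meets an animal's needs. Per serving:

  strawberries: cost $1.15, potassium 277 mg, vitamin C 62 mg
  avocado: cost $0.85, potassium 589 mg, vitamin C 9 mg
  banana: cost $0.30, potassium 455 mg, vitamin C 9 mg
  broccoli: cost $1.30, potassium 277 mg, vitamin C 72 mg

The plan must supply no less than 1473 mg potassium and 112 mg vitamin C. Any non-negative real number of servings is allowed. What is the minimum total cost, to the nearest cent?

$2.36

This is a tiny linear program; its minimum lies at a vertex of the feasible set. List the vertices and price them.
strawberries only: max(1473/277, 112/62) = 5.318 servings → $6.12.
avocado only: max(1473/589, 112/9) = 12.44 servings → $10.58.
banana only: max(1473/455, 112/9) = 12.44 servings → $3.73.
broccoli only: max(1473/277, 112/72) = 5.318 servings → $6.91.
strawberries + avocado with both tight: 1.549 servings and 1.772 servings → $3.29.
strawberries + banana with both tight: 1.466 servings and 2.345 servings → $2.39.
strawberries + broccoli with both targets exact would need a negative amount; discard.
avocado + banana: intersection lies outside the first quadrant.
avocado + broccoli with both tight: 1.88 servings and 1.321 servings → $3.31.
banana + broccoli with both tight: 2.479 servings and 1.246 servings → $2.36.
So the least-cost plan costs $2.36.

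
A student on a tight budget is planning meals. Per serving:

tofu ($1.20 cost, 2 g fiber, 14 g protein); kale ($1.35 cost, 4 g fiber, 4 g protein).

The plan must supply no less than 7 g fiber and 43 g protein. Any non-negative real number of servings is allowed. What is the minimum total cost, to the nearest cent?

$3.94

A basic optimal solution has at most two foods positive. Try each food alone and each pair with both targets met exactly.
tofu only: max(7/2, 43/14) = 3.5 servings → $4.20.
kale only: max(7/4, 43/4) = 10.75 servings → $14.51.
tofu + kale with both tight: 3 servings and 0.25 servings → $3.94.
The minimum over all feasible corners is $3.94.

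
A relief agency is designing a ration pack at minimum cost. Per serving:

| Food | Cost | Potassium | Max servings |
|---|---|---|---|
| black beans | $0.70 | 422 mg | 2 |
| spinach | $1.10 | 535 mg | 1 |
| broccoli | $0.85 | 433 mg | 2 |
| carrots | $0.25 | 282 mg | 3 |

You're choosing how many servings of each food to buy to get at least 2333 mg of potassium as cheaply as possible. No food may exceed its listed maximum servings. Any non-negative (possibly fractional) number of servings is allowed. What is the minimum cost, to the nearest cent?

Cost per mg of potassium: carrots $0.0009, black beans $0.0017, broccoli $0.0020, spinach $0.0021.
Take 3 servings of carrots: +846.0 mg potassium for $0.75 (total $0.75, still need 1487.0 mg).
Take 2 servings of black beans: +844.0 mg potassium for $1.40 (total $2.15, still need 643.0 mg).
Take 1.485 servings of broccoli: +643.0 mg potassium for $1.26 (total $3.41, still need 0.0 mg).
Filling from the cheapest source first is optimal under one linear minimum: $3.41.

$3.41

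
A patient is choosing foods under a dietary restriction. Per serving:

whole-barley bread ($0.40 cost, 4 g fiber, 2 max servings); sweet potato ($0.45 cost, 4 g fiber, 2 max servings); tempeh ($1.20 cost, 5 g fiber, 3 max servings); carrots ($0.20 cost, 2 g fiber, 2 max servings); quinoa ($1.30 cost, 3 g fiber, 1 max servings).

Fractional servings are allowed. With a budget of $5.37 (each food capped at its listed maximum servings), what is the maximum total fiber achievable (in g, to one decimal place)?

Fiber per dollar: whole-barley bread 10, carrots 10, sweet potato 8.889, tempeh 4.167, quinoa 2.308.
Take 2 servings of whole-barley bread: spends $0.80, +8.0 g fiber (running total 8.0 g).
Take 2 servings of carrots: spends $0.40, +4.0 g fiber (running total 12.0 g).
Take 2 servings of sweet potato: spends $0.90, +8.0 g fiber (running total 20.0 g).
Take 2.725 servings of tempeh: spends $3.27, +13.6 g fiber (running total 33.6 g).
Greedy by best ratio exhausts the cost allowance optimally: 33.6 g.

33.6 g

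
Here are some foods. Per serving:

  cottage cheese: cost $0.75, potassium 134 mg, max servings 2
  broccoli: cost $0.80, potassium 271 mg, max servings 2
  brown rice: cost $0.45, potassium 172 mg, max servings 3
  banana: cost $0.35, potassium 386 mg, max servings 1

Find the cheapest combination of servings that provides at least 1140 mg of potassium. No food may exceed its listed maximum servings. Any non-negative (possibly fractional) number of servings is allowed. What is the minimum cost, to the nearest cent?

$2.40

Cost per mg of potassium: banana $0.0009, brown rice $0.0026, broccoli $0.0030, cottage cheese $0.0056.
Take 1 serving of banana: +386.0 mg potassium for $0.35 (total $0.35, still need 754.0 mg).
Take 3 servings of brown rice: +516.0 mg potassium for $1.35 (total $1.70, still need 238.0 mg).
Take 0.8782 servings of broccoli: +238.0 mg potassium for $0.70 (total $2.40, still need 0.0 mg).
Greedy by cheapest-per-mg is optimal for a single linear constraint, so the minimum cost is $2.40.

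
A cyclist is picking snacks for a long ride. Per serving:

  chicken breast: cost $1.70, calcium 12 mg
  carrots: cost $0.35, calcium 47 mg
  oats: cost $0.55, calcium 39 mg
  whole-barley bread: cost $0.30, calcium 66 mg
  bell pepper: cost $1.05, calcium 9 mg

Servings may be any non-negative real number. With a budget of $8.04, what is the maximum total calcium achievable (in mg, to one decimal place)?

1768.8 mg

Calcium per dollar: whole-barley bread 220, carrots 134.3, oats 70.91, bell pepper 8.571, chicken breast 7.059.
With no serving limits, spend the whole cost allowance on whole-barley bread: $8.04 / $0.30 × 66 mg = 1768.8 mg.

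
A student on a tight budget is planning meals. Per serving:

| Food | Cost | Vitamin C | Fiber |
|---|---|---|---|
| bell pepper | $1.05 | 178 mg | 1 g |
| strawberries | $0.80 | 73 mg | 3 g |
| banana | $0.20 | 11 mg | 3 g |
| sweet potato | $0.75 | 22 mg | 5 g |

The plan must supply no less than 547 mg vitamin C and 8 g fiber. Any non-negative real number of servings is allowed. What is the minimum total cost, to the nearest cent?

bell pepper only: max(547/178, 8/1) = 8 servings → $8.40.
strawberries only: max(547/73, 8/3) = 7.493 servings → $5.99.
banana only: max(547/11, 8/3) = 49.73 servings → $9.95.
sweet potato only: max(547/22, 8/5) = 24.86 servings → $18.65.
bell pepper + strawberries with both tight: 2.293 servings and 1.902 servings → $3.93.
bell pepper + banana with both tight: 2.969 servings and 1.677 servings → $3.45.
bell pepper + sweet potato with both tight: 2.948 servings and 1.01 servings → $3.85.
strawberries + banana: intersection lies outside the first quadrant.
strawberries + sweet potato: the both-tight solution has a negative serving — not a feasible corner.
banana + sweet potato: the both-tight solution has a negative serving — not a feasible corner.
So the least-cost plan costs $3.45.

$3.45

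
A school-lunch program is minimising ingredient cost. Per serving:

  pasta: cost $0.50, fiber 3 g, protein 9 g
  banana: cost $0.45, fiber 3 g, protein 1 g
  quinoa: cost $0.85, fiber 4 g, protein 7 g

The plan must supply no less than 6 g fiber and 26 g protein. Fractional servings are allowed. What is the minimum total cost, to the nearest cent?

For a min-cost LP with two ≥-constraints, a basic feasible solution has at most two positive variables.
pasta only: max(6/3, 26/9) = 2.889 servings → $1.44.
banana only: max(6/3, 26/1) = 26 servings → $11.70.
quinoa only: max(6/4, 26/7) = 3.714 servings → $3.16.
pasta + banana: the both-tight solution has a negative serving — not a feasible corner.
pasta + quinoa: the both-tight solution has a negative serving — not a feasible corner.
banana + quinoa with both targets exact would need a negative amount; discard.
So the least-cost plan costs $1.44.

$1.44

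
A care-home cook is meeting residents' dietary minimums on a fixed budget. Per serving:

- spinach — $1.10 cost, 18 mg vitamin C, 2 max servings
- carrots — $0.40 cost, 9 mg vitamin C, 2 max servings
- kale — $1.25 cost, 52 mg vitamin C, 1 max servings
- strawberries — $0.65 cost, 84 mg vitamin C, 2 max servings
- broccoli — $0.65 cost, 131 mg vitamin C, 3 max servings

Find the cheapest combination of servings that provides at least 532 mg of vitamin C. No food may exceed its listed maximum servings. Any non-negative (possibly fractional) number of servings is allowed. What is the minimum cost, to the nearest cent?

$3.03

Cost per mg of vitamin C: broccoli $0.0050, strawberries $0.0077, kale $0.0240, carrots $0.0444, spinach $0.0611.
Take 3 servings of broccoli: +393.0 mg vitamin C for $1.95 (total $1.95, still need 139.0 mg).
Take 1.655 servings of strawberries: +139.0 mg vitamin C for $1.08 (total $3.03, still need 0.0 mg).
Greedy by cheapest-per-mg is optimal for a single linear constraint, so the minimum cost is $3.03.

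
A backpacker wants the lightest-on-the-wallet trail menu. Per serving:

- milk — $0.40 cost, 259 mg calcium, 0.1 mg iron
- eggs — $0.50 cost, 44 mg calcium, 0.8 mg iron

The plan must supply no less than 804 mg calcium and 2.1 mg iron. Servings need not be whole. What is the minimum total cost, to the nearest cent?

$2.23

At the optimum either one food covers both requirements or two foods hit both targets exactly; no other combination can be cheaper.
milk only: max(804/259, 2.1/0.1) = 21 servings → $8.40.
eggs only: max(804/44, 2.1/0.8) = 18.27 servings → $9.14.
milk + eggs with both tight: 2.716 servings and 2.286 servings → $2.23.
Cheapest feasible corner: $2.23.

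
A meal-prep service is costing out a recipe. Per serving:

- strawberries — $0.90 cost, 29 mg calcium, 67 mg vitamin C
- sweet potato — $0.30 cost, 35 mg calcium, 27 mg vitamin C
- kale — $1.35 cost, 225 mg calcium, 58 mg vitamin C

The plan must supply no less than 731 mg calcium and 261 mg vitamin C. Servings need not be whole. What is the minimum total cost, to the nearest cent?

$4.75

Check every corner: each single food scaled to meet both minima, and each pair solved so both constraints bind.
strawberries only: max(731/29, 261/67) = 25.21 servings → $22.69.
sweet potato only: max(731/35, 261/27) = 20.89 servings → $6.27.
kale only: max(731/225, 261/58) = 4.5 servings → $6.08.
strawberries + sweet potato with both targets exact would need a negative amount; discard.
strawberries + kale with both tight: 1.219 servings and 3.092 servings → $5.27.
sweet potato + kale with both tight: 4.036 servings and 2.621 servings → $4.75.
So the least-cost plan costs $4.75.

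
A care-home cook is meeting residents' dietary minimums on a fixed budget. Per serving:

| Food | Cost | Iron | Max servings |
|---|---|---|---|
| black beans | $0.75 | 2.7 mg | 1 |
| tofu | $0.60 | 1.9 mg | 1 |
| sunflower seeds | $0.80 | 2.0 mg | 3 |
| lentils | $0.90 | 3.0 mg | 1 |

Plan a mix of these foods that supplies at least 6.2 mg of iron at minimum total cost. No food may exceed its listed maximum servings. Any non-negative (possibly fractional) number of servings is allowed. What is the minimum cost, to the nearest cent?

$1.81

Cost per mg of iron: black beans $0.2778, lentils $0.3000, tofu $0.3158, sunflower seeds $0.4000.
Take 1 serving of black beans: +2.7 mg iron for $0.75 (total $0.75, still need 3.5 mg).
Take 1 serving of lentils: +3.0 mg iron for $0.90 (total $1.65, still need 0.5 mg).
Take 0.2632 servings of tofu: +0.5 mg iron for $0.16 (total $1.81, still need 0.0 mg).
Filling from the cheapest source first is optimal under one linear minimum: $1.81.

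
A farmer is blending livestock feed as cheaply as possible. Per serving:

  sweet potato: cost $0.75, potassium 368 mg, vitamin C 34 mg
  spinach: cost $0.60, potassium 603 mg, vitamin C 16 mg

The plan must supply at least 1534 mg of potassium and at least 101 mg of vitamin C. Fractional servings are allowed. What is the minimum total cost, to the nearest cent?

This is a tiny linear program; its minimum lies at a vertex of the feasible set. List the vertices and price them.
sweet potato only: max(1534/368, 101/34) = 4.168 servings → $3.13.
spinach only: max(1534/603, 101/16) = 6.312 servings → $3.79.
sweet potato + spinach with both tight: 2.488 servings and 1.026 servings → $2.48.
Cheapest feasible corner: $2.48.

$2.48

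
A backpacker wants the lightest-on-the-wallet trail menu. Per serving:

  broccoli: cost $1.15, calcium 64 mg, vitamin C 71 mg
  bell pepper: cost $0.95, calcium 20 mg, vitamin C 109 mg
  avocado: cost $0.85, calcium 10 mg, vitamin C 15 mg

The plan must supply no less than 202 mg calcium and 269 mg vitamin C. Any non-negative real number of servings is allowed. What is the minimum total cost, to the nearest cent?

$3.94

Check every corner: each single food scaled to meet both minima, and each pair solved so both constraints bind.
broccoli only: max(202/64, 269/71) = 3.789 servings → $4.36.
bell pepper only: max(202/20, 269/109) = 10.1 servings → $9.60.
avocado only: max(202/10, 269/15) = 20.2 servings → $17.17.
broccoli + bell pepper with both tight: 2.995 servings and 0.5173 servings → $3.94.
broccoli + avocado with both tight: 1.36 servings and 11.5 servings → $11.34.
bell pepper + avocado with both targets exact would need a negative amount; discard.
So the least-cost plan costs $3.94.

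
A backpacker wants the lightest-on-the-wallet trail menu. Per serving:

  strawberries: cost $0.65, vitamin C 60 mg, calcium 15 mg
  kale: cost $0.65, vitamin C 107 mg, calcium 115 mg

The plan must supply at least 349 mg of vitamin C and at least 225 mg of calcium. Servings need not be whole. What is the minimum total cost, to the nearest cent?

$2.12

Check every corner: each single food scaled to meet both minima, and each pair solved so both constraints bind.
strawberries only: max(349/60, 225/15) = 15 servings → $9.75.
kale only: max(349/107, 225/115) = 3.262 servings → $2.12.
strawberries + kale with both tight: 3.033 servings and 1.561 servings → $2.99.
The minimum over all feasible corners is $2.12.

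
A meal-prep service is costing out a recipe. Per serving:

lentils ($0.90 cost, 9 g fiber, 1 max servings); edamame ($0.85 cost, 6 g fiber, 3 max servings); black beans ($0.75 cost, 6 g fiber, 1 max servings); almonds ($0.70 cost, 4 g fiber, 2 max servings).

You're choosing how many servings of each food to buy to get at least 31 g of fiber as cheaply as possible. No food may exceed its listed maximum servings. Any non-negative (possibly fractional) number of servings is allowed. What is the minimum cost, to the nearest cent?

Cost per g of fiber: lentils $0.1000, black beans $0.1250, edamame $0.1417, almonds $0.1750.
Take 1 serving of lentils: +9.0 g fiber for $0.90 (total $0.90, still need 22.0 g).
Take 1 serving of black beans: +6.0 g fiber for $0.75 (total $1.65, still need 16.0 g).
Take 2.667 servings of edamame: +16.0 g fiber for $2.27 (total $3.92, still need 0.0 g).
Filling from the cheapest source first is optimal under one linear minimum: $3.92.

$3.92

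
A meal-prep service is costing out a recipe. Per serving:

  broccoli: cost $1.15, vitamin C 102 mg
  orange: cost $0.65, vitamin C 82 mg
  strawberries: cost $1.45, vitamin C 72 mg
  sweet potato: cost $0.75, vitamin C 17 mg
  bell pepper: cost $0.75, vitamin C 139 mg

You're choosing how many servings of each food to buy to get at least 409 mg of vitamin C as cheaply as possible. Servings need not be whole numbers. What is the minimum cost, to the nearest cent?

$2.21

Cost per mg of vitamin C: bell pepper $0.0054, orange $0.0079, broccoli $0.0113, strawberries $0.0201, sweet potato $0.0441.
With no serving limits, use only bell pepper: 409 mg / 139 mg = 2.942 servings × $0.75 = $2.21.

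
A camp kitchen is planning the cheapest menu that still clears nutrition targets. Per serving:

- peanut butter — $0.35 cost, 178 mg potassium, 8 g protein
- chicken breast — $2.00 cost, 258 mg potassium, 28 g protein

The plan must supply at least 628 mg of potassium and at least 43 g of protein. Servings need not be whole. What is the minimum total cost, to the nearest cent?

$1.88

This is a tiny linear program; its minimum lies at a vertex of the feasible set. List the vertices and price them.
peanut butter only: max(628/178, 43/8) = 5.375 servings → $1.88.
chicken breast only: max(628/258, 43/28) = 2.434 servings → $4.87.
peanut butter + chicken breast with both tight: 2.223 servings and 0.9007 servings → $2.58.
Cheapest feasible corner: $1.88.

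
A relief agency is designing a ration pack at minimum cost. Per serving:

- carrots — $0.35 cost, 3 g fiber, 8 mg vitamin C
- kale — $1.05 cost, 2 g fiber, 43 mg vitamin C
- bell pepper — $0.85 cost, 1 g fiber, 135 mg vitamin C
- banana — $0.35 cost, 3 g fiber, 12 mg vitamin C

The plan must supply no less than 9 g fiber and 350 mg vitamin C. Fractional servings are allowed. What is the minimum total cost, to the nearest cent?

Two binding constraints pin down two serving amounts, so the optimal mix uses at most two foods. The candidates are each food alone (scaled to the tighter of fiber/vitamin C) and each pair with both constraints tight.
carrots only: max(9/3, 350/8) = 43.75 servings → $15.31.
kale only: max(9/2, 350/43) = 8.14 servings → $8.55.
bell pepper only: max(9/1, 350/135) = 9 servings → $7.65.
banana only: max(9/3, 350/12) = 29.17 servings → $10.21.
carrots + kale: the both-tight solution has a negative serving — not a feasible corner.
carrots + bell pepper with both tight: 2.179 servings and 2.463 servings → $2.86.
carrots + banana: the both-tight solution has a negative serving — not a feasible corner.
kale + bell pepper with both tight: 3.811 servings and 1.379 servings → $5.17.
kale + banana with both targets exact would need a negative amount; discard.
bell pepper + banana with both tight: 2.397 servings and 2.201 servings → $2.81.
So the least-cost plan costs $2.81.

$2.81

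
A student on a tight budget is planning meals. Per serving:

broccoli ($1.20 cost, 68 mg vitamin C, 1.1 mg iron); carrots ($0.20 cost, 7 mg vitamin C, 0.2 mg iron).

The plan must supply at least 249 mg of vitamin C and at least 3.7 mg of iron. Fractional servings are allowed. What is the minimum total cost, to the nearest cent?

$4.39

A basic optimal solution has at most two foods positive. Try each food alone and each pair with both targets met exactly.
broccoli only: max(249/68, 3.7/1.1) = 3.662 servings → $4.39.
carrots only: max(249/7, 3.7/0.2) = 35.57 servings → $7.11.
broccoli + carrots: the both-tight solution has a negative serving — not a feasible corner.
Cheapest feasible corner: $4.39.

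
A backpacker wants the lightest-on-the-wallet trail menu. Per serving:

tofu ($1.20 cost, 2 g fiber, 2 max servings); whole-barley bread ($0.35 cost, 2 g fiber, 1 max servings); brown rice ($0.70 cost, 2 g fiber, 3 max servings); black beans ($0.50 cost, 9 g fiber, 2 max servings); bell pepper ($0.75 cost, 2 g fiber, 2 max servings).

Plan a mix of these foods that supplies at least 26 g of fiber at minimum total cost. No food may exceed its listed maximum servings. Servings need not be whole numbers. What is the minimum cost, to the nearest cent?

$3.45

Cost per g of fiber: black beans $0.0556, whole-barley bread $0.1750, brown rice $0.3500, bell pepper $0.3750, tofu $0.6000.
Take 2 servings of black beans: +18.0 g fiber for $1.00 (total $1.00, still need 8.0 g).
Take 1 serving of whole-barley bread: +2.0 g fiber for $0.35 (total $1.35, still need 6.0 g).
Take 3 servings of brown rice: +6.0 g fiber for $2.10 (total $3.45, still need 0.0 g).
Greedy by cheapest-per-g is optimal for a single linear constraint, so the minimum cost is $3.45.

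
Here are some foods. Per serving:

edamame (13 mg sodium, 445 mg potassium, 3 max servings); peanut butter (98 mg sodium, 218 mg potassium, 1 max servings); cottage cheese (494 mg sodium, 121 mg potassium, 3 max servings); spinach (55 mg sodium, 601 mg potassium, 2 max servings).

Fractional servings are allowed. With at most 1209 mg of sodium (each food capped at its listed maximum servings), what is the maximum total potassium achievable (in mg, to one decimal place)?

Potassium per mg sodium: edamame 34.23, spinach 10.93, peanut butter 2.224, cottage cheese 0.2449.
Take 3 servings of edamame: uses 39 mg sodium, +1335.0 mg potassium (running total 1335.0 mg).
Take 2 servings of spinach: uses 110 mg sodium, +1202.0 mg potassium (running total 2537.0 mg).
Take 1 serving of peanut butter: uses 98 mg sodium, +218.0 mg potassium (running total 2755.0 mg).
Take 1.947 servings of cottage cheese: uses 962 mg sodium, +235.6 mg potassium (running total 2990.6 mg).
Filling greedily by potassium-per-mg sodium is optimal for one linear limit, giving 2990.6 mg.

2990.6 mg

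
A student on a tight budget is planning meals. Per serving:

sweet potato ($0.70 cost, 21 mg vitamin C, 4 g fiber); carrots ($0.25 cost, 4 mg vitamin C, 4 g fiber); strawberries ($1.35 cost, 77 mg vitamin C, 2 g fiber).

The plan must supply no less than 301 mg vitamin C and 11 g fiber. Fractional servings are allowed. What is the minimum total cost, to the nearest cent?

sweet potato only: max(301/21, 11/4) = 14.33 servings → $10.03.
carrots only: max(301/4, 11/4) = 75.25 servings → $18.81.
strawberries only: max(301/77, 11/2) = 5.5 servings → $7.42.
sweet potato + carrots: the both-tight solution has a negative serving — not a feasible corner.
sweet potato + strawberries with both tight: 0.9211 servings and 3.658 servings → $5.58.
carrots + strawberries with both tight: 0.8167 servings and 3.867 servings → $5.42.
So the least-cost plan costs $5.42.

$5.42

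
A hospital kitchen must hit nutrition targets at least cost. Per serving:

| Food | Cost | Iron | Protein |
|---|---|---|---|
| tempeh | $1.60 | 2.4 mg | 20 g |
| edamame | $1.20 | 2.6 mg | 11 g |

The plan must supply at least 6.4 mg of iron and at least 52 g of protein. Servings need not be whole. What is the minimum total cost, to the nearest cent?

This is a tiny linear program; its minimum lies at a vertex of the feasible set. List the vertices and price them.
tempeh only: max(6.4/2.4, 52/20) = 2.667 servings → $4.27.
edamame only: max(6.4/2.6, 52/11) = 4.727 servings → $5.67.
tempeh + edamame with both tight: 2.531 servings and 0.125 servings → $4.20.
The minimum over all feasible corners is $4.20.

$4.20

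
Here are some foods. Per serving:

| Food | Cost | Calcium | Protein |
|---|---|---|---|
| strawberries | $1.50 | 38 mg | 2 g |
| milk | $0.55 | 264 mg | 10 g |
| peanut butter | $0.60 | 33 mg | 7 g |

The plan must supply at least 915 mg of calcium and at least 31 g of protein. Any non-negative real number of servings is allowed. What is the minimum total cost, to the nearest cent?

Two binding constraints pin down two serving amounts, so the optimal mix uses at most two foods. The candidates are each food alone (scaled to the tighter of calcium/protein) and each pair with both constraints tight.
strawberries only: max(915/38, 31/2) = 24.08 servings → $36.12.
milk only: max(915/264, 31/10) = 3.466 servings → $1.91.
peanut butter only: max(915/33, 31/7) = 27.73 servings → $16.64.
strawberries + milk: intersection lies outside the first quadrant.
strawberries + peanut butter with both targets exact would need a negative amount; discard.
milk + peanut butter: intersection lies outside the first quadrant.
Cheapest feasible corner: $1.91.

$1.91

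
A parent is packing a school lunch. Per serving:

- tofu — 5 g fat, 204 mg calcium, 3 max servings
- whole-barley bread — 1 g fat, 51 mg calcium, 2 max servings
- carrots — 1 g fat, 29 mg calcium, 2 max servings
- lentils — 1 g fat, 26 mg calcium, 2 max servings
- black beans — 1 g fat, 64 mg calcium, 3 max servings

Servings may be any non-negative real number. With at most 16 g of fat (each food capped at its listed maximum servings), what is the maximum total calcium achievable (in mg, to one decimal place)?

Calcium per g fat: black beans 64, whole-barley bread 51, tofu 40.8, carrots 29, lentils 26.
Take 3 servings of black beans: uses 3 g fat, +192.0 mg calcium (running total 192.0 mg).
Take 2 servings of whole-barley bread: uses 2 g fat, +102.0 mg calcium (running total 294.0 mg).
Take 2.2 servings of tofu: uses 11 g fat, +448.8 mg calcium (running total 742.8 mg).
Greedy by best ratio exhausts the fat allowance optimally: 742.8 mg.

742.8 mg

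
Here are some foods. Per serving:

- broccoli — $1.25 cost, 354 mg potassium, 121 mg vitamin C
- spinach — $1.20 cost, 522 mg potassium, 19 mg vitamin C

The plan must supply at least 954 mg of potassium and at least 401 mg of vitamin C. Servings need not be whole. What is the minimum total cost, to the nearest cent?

Minimising a linear cost over {potassium ≥ 954, vitamin C ≥ 401, servings ≥ 0} — the optimum is at a vertex, using one or two foods.
broccoli only: max(954/354, 401/121) = 3.314 servings → $4.14.
spinach only: max(954/522, 401/19) = 21.11 servings → $25.33.
broccoli + spinach: the both-tight solution has a negative serving — not a feasible corner.
Cheapest feasible corner: $4.14.

$4.14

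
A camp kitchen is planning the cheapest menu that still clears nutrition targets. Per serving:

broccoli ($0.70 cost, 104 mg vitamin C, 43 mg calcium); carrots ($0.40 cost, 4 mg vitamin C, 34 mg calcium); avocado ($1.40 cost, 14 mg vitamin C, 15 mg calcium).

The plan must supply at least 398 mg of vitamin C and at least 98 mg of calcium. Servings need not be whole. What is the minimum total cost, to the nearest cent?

Compare the cost at each extreme point of the feasible region.
broccoli only: max(398/104, 98/43) = 3.827 servings → $2.68.
carrots only: max(398/4, 98/34) = 99.5 servings → $39.80.
avocado only: max(398/14, 98/15) = 28.43 servings → $39.80.
broccoli + carrots: intersection lies outside the first quadrant.
broccoli + avocado: the both-tight solution has a negative serving — not a feasible corner.
carrots + avocado: intersection lies outside the first quadrant.
So the least-cost plan costs $2.68.

$2.68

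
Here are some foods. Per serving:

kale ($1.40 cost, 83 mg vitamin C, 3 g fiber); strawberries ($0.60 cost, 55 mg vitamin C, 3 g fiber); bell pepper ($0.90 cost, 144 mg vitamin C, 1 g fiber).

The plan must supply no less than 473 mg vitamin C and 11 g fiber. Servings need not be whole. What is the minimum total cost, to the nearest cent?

$3.71

Compare the cost at each extreme point of the feasible region.
kale only: max(473/83, 11/3) = 5.699 servings → $7.98.
strawberries only: max(473/55, 11/3) = 8.6 servings → $5.16.
bell pepper only: max(473/144, 11/1) = 11 servings → $9.90.
kale + strawberries: the both-tight solution has a negative serving — not a feasible corner.
kale + bell pepper with both tight: 3.183 servings and 1.45 servings → $5.76.
strawberries + bell pepper with both tight: 2.947 servings and 2.159 servings → $3.71.
The minimum over all feasible corners is $3.71.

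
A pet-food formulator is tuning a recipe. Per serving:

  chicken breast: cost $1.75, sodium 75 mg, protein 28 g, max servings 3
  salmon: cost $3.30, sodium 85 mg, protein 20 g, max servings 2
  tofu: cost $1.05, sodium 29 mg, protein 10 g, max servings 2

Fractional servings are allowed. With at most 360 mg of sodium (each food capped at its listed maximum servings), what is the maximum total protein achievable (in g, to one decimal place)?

122.1 g

Protein per mg sodium: chicken breast 0.3733, tofu 0.3448, salmon 0.2353.
Take 3 servings of chicken breast: uses 225 mg sodium, +84.0 g protein (running total 84.0 g).
Take 2 servings of tofu: uses 58 mg sodium, +20.0 g protein (running total 104.0 g).
Take 0.9059 servings of salmon: uses 77 mg sodium, +18.1 g protein (running total 122.1 g).
Greedy by best ratio exhausts the sodium allowance optimally: 122.1 g.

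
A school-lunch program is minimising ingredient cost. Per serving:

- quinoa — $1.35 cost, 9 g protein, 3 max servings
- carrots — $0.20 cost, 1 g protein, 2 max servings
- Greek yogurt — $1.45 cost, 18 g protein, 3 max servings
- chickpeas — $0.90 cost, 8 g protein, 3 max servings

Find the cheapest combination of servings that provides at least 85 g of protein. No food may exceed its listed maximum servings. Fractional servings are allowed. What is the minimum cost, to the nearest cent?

$8.10

Cost per g of protein: Greek yogurt $0.0806, chickpeas $0.1125, quinoa $0.1500, carrots $0.2000.
Take 3 servings of Greek yogurt: +54.0 g protein for $4.35 (total $4.35, still need 31.0 g).
Take 3 servings of chickpeas: +24.0 g protein for $2.70 (total $7.05, still need 7.0 g).
Take 0.7778 servings of quinoa: +7.0 g protein for $1.05 (total $8.10, still need 0.0 g).
Filling from the cheapest source first is optimal under one linear minimum: $8.10.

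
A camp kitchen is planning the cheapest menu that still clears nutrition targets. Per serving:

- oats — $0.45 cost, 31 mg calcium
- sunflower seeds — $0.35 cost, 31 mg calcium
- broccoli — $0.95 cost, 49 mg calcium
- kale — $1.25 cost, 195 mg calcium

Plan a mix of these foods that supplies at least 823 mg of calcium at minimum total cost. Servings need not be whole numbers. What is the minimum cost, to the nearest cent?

Cost per mg of calcium: kale $0.0064, sunflower seeds $0.0113, oats $0.0145, broccoli $0.0194.
With no serving limits, use only kale: 823 mg / 195 mg = 4.221 servings × $1.25 = $5.28.

$5.28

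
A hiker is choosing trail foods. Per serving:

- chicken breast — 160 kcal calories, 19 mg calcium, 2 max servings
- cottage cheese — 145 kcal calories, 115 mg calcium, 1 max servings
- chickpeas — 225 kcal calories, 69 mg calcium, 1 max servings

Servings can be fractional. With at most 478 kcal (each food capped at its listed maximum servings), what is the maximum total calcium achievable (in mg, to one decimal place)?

Calcium per kcal: cottage cheese 0.7931, chickpeas 0.3067, chicken breast 0.1187.
Take 1 serving of cottage cheese: uses 145 kcal, +115.0 mg calcium (running total 115.0 mg).
Take 1 serving of chickpeas: uses 225 kcal, +69.0 mg calcium (running total 184.0 mg).
Take 0.675 servings of chicken breast: uses 108 kcal, +12.8 mg calcium (running total 196.8 mg).
Filling greedily by calcium-per-kcal is optimal for one linear limit, giving 196.8 mg.

196.8 mg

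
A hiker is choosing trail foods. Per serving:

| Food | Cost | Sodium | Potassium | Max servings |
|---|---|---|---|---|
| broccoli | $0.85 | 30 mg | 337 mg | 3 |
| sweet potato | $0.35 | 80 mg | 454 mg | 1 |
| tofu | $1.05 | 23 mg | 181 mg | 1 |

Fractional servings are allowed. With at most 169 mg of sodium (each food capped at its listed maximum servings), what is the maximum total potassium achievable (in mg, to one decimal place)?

1509.8 mg

Potassium per mg sodium: broccoli 11.23, tofu 7.87, sweet potato 5.675.
Take 3 servings of broccoli: uses 90 mg sodium, +1011.0 mg potassium (running total 1011.0 mg).
Take 1 serving of tofu: uses 23 mg sodium, +181.0 mg potassium (running total 1192.0 mg).
Take 0.7 servings of sweet potato: uses 56 mg sodium, +317.8 mg potassium (running total 1509.8 mg).
Greedy by best ratio exhausts the sodium allowance optimally: 1509.8 mg.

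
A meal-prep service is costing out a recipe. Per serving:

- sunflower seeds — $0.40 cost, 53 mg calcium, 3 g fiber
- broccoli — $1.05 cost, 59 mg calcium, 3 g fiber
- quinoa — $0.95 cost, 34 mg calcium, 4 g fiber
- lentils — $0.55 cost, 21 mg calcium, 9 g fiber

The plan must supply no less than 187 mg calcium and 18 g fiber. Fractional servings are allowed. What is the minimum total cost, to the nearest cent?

$1.78

Minimising a linear cost over {calcium ≥ 187, fiber ≥ 18, servings ≥ 0} — the optimum is at a vertex, using one or two foods.
sunflower seeds only: max(187/53, 18/3) = 6 servings → $2.40.
broccoli only: max(187/59, 18/3) = 6 servings → $6.30.
quinoa only: max(187/34, 18/4) = 5.5 servings → $5.22.
lentils only: max(187/21, 18/9) = 8.905 servings → $4.90.
sunflower seeds + broccoli: the both-tight solution has a negative serving — not a feasible corner.
sunflower seeds + quinoa with both tight: 1.236 servings and 3.573 servings → $3.89.
sunflower seeds + lentils with both tight: 3.152 servings and 0.9493 servings → $1.78.
broccoli + quinoa with both tight: 1.015 servings and 3.739 servings → $4.62.
broccoli + lentils with both tight: 2.788 servings and 1.071 servings → $3.52.
quinoa + lentils with both targets exact would need a negative amount; discard.
So the least-cost plan costs $1.78.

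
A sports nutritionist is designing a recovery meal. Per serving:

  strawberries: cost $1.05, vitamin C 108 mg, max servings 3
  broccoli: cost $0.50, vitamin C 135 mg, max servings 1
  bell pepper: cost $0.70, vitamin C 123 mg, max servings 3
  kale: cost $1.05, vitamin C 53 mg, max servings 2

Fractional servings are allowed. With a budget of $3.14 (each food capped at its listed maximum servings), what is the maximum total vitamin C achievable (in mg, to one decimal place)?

559.5 mg

Vitamin C per dollar: broccoli 270, bell pepper 175.7, strawberries 102.9, kale 50.48.
Take 1 serving of broccoli: spends $0.50, +135.0 mg vitamin C (running total 135.0 mg).
Take 3 servings of bell pepper: spends $2.10, +369.0 mg vitamin C (running total 504.0 mg).
Take 0.5143 servings of strawberries: spends $0.54, +55.5 mg vitamin C (running total 559.5 mg).
Greedy by best ratio exhausts the cost allowance optimally: 559.5 mg.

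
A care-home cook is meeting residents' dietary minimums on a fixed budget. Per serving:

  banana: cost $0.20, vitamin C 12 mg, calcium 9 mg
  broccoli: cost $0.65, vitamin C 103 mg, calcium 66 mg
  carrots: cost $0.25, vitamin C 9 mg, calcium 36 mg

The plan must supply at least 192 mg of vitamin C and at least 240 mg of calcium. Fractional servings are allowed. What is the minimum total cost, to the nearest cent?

Check every corner: each single food scaled to meet both minima, and each pair solved so both constraints bind.
banana only: max(192/12, 240/9) = 26.67 servings → $5.33.
broccoli only: max(192/103, 240/66) = 3.636 servings → $2.36.
carrots only: max(192/9, 240/36) = 21.33 servings → $5.33.
banana + broccoli: the both-tight solution has a negative serving — not a feasible corner.
banana + carrots with both tight: 13.54 servings and 3.282 servings → $3.53.
broccoli + carrots with both tight: 1.526 servings and 3.869 servings → $1.96.
So the least-cost plan costs $1.96.

$1.96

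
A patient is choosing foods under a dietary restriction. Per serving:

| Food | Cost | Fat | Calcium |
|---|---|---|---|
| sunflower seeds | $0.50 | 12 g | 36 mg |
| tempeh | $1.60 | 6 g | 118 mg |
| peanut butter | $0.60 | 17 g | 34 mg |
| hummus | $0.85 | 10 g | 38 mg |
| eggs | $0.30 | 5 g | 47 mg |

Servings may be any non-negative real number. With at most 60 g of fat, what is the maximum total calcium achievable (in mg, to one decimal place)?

1180.0 mg

Calcium per g fat: tempeh 19.67, eggs 9.4, hummus 3.8, sunflower seeds 3, peanut butter 2.
With no serving limits, spend the whole fat allowance on tempeh: 60 g / 6 g × 118 mg = 1180.0 mg.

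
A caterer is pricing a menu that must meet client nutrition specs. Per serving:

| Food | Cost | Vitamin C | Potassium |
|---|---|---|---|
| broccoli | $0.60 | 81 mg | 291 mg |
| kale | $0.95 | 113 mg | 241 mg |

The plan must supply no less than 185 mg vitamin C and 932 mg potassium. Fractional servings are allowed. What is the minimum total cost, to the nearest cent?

The cheapest plan sits at a corner of the feasible region — with two constraints it uses at most two foods.
broccoli only: max(185/81, 932/291) = 3.203 servings → $1.92.
kale only: max(185/113, 932/241) = 3.867 servings → $3.67.
broccoli + kale with both targets exact would need a negative amount; discard.
Cheapest feasible corner: $1.92.

$1.92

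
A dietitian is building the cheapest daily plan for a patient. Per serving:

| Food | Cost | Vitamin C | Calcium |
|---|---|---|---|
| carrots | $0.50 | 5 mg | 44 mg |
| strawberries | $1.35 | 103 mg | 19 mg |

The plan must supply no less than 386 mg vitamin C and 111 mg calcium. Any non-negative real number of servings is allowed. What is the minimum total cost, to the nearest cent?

$5.46

This is a tiny linear program; its minimum lies at a vertex of the feasible set. List the vertices and price them.
carrots only: max(386/5, 111/44) = 77.2 servings → $38.60.
strawberries only: max(386/103, 111/19) = 5.842 servings → $7.89.
carrots + strawberries with both tight: 0.9238 servings and 3.703 servings → $5.46.
Cheapest feasible corner: $5.46.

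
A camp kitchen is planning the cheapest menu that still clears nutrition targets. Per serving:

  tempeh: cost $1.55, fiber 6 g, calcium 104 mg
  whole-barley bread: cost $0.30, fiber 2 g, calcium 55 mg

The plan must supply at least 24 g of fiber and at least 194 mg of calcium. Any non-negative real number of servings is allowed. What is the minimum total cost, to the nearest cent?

$3.60

tempeh only: max(24/6, 194/104) = 4 servings → $6.20.
whole-barley bread only: max(24/2, 194/55) = 12 servings → $3.60.
tempeh + whole-barley bread: intersection lies outside the first quadrant.
The minimum over all feasible corners is $3.60.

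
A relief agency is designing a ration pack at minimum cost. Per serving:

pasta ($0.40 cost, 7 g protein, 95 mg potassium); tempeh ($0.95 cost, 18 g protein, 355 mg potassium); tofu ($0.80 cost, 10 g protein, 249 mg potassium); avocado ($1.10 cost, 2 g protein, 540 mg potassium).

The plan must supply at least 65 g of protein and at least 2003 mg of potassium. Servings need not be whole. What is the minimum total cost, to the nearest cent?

Check every corner: each single food scaled to meet both minima, and each pair solved so both constraints bind.
pasta only: max(65/7, 2003/95) = 21.08 servings → $8.43.
tempeh only: max(65/18, 2003/355) = 5.642 servings → $5.36.
tofu only: max(65/10, 2003/249) = 8.044 servings → $6.44.
avocado only: max(65/2, 2003/540) = 32.5 servings → $35.75.
pasta + tempeh: the both-tight solution has a negative serving — not a feasible corner.
pasta + tofu: the both-tight solution has a negative serving — not a feasible corner.
pasta + avocado with both tight: 8.661 servings and 2.186 servings → $5.87.
tempeh + tofu with both targets exact would need a negative amount; discard.
tempeh + avocado with both tight: 3.451 servings and 1.441 servings → $4.86.
tofu + avocado with both tight: 6.343 servings and 0.7844 servings → $5.94.
So the least-cost plan costs $4.86.

$4.86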